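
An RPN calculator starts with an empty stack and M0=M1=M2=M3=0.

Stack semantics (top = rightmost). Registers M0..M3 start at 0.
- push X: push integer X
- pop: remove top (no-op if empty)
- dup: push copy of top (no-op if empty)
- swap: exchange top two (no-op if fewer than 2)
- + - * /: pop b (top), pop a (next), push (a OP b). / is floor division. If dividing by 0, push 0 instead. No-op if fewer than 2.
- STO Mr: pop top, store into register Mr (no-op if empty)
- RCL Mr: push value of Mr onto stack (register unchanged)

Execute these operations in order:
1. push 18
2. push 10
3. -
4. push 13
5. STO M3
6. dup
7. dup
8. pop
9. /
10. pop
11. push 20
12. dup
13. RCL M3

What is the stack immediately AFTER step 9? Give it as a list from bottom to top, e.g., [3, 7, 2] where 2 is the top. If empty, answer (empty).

After op 1 (push 18): stack=[18] mem=[0,0,0,0]
After op 2 (push 10): stack=[18,10] mem=[0,0,0,0]
After op 3 (-): stack=[8] mem=[0,0,0,0]
After op 4 (push 13): stack=[8,13] mem=[0,0,0,0]
After op 5 (STO M3): stack=[8] mem=[0,0,0,13]
After op 6 (dup): stack=[8,8] mem=[0,0,0,13]
After op 7 (dup): stack=[8,8,8] mem=[0,0,0,13]
After op 8 (pop): stack=[8,8] mem=[0,0,0,13]
After op 9 (/): stack=[1] mem=[0,0,0,13]

[1]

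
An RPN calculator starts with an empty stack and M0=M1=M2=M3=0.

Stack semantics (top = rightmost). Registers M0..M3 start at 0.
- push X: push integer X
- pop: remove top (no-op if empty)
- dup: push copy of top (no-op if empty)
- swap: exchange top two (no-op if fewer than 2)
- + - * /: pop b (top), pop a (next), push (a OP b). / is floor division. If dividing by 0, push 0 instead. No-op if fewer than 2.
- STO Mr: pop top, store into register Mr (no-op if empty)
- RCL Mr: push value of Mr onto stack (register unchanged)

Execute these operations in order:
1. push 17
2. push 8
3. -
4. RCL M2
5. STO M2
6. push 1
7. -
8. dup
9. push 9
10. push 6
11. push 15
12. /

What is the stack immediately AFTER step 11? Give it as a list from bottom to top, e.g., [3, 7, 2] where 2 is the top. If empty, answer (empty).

After op 1 (push 17): stack=[17] mem=[0,0,0,0]
After op 2 (push 8): stack=[17,8] mem=[0,0,0,0]
After op 3 (-): stack=[9] mem=[0,0,0,0]
After op 4 (RCL M2): stack=[9,0] mem=[0,0,0,0]
After op 5 (STO M2): stack=[9] mem=[0,0,0,0]
After op 6 (push 1): stack=[9,1] mem=[0,0,0,0]
After op 7 (-): stack=[8] mem=[0,0,0,0]
After op 8 (dup): stack=[8,8] mem=[0,0,0,0]
After op 9 (push 9): stack=[8,8,9] mem=[0,0,0,0]
After op 10 (push 6): stack=[8,8,9,6] mem=[0,0,0,0]
After op 11 (push 15): stack=[8,8,9,6,15] mem=[0,0,0,0]

[8, 8, 9, 6, 15]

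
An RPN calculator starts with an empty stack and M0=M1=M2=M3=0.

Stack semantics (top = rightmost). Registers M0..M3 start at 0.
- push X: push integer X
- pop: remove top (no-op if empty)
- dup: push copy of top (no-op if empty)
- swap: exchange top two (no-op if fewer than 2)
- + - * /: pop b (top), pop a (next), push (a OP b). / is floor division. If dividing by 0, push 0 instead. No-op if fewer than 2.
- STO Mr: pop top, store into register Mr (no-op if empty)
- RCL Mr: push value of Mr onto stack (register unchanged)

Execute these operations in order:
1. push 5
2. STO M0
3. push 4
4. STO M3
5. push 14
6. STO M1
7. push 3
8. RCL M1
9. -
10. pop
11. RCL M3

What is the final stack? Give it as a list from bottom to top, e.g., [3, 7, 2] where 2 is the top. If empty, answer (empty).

Answer: [4]

Derivation:
After op 1 (push 5): stack=[5] mem=[0,0,0,0]
After op 2 (STO M0): stack=[empty] mem=[5,0,0,0]
After op 3 (push 4): stack=[4] mem=[5,0,0,0]
After op 4 (STO M3): stack=[empty] mem=[5,0,0,4]
After op 5 (push 14): stack=[14] mem=[5,0,0,4]
After op 6 (STO M1): stack=[empty] mem=[5,14,0,4]
After op 7 (push 3): stack=[3] mem=[5,14,0,4]
After op 8 (RCL M1): stack=[3,14] mem=[5,14,0,4]
After op 9 (-): stack=[-11] mem=[5,14,0,4]
After op 10 (pop): stack=[empty] mem=[5,14,0,4]
After op 11 (RCL M3): stack=[4] mem=[5,14,0,4]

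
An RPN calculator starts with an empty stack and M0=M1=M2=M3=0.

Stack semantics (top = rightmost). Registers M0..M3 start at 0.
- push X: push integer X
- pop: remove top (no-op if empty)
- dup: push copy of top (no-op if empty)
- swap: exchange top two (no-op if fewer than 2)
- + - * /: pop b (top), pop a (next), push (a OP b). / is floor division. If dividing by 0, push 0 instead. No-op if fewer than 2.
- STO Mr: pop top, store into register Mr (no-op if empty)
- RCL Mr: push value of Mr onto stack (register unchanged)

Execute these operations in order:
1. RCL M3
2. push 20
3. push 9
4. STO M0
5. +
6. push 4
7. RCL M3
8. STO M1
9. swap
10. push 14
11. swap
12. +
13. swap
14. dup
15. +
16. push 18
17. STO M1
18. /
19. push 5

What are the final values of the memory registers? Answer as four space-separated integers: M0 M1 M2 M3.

After op 1 (RCL M3): stack=[0] mem=[0,0,0,0]
After op 2 (push 20): stack=[0,20] mem=[0,0,0,0]
After op 3 (push 9): stack=[0,20,9] mem=[0,0,0,0]
After op 4 (STO M0): stack=[0,20] mem=[9,0,0,0]
After op 5 (+): stack=[20] mem=[9,0,0,0]
After op 6 (push 4): stack=[20,4] mem=[9,0,0,0]
After op 7 (RCL M3): stack=[20,4,0] mem=[9,0,0,0]
After op 8 (STO M1): stack=[20,4] mem=[9,0,0,0]
After op 9 (swap): stack=[4,20] mem=[9,0,0,0]
After op 10 (push 14): stack=[4,20,14] mem=[9,0,0,0]
After op 11 (swap): stack=[4,14,20] mem=[9,0,0,0]
After op 12 (+): stack=[4,34] mem=[9,0,0,0]
After op 13 (swap): stack=[34,4] mem=[9,0,0,0]
After op 14 (dup): stack=[34,4,4] mem=[9,0,0,0]
After op 15 (+): stack=[34,8] mem=[9,0,0,0]
After op 16 (push 18): stack=[34,8,18] mem=[9,0,0,0]
After op 17 (STO M1): stack=[34,8] mem=[9,18,0,0]
After op 18 (/): stack=[4] mem=[9,18,0,0]
After op 19 (push 5): stack=[4,5] mem=[9,18,0,0]

Answer: 9 18 0 0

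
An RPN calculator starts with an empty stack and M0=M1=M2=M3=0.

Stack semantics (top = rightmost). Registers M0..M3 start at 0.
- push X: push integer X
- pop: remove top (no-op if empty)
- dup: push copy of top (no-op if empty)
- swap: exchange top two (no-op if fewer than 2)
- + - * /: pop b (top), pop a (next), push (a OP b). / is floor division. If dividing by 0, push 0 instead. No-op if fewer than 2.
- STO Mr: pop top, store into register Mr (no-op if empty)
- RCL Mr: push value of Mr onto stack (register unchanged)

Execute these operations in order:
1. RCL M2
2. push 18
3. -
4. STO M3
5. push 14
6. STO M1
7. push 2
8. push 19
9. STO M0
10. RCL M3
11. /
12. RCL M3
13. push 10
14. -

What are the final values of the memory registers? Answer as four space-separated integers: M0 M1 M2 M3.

After op 1 (RCL M2): stack=[0] mem=[0,0,0,0]
After op 2 (push 18): stack=[0,18] mem=[0,0,0,0]
After op 3 (-): stack=[-18] mem=[0,0,0,0]
After op 4 (STO M3): stack=[empty] mem=[0,0,0,-18]
After op 5 (push 14): stack=[14] mem=[0,0,0,-18]
After op 6 (STO M1): stack=[empty] mem=[0,14,0,-18]
After op 7 (push 2): stack=[2] mem=[0,14,0,-18]
After op 8 (push 19): stack=[2,19] mem=[0,14,0,-18]
After op 9 (STO M0): stack=[2] mem=[19,14,0,-18]
After op 10 (RCL M3): stack=[2,-18] mem=[19,14,0,-18]
After op 11 (/): stack=[-1] mem=[19,14,0,-18]
After op 12 (RCL M3): stack=[-1,-18] mem=[19,14,0,-18]
After op 13 (push 10): stack=[-1,-18,10] mem=[19,14,0,-18]
After op 14 (-): stack=[-1,-28] mem=[19,14,0,-18]

Answer: 19 14 0 -18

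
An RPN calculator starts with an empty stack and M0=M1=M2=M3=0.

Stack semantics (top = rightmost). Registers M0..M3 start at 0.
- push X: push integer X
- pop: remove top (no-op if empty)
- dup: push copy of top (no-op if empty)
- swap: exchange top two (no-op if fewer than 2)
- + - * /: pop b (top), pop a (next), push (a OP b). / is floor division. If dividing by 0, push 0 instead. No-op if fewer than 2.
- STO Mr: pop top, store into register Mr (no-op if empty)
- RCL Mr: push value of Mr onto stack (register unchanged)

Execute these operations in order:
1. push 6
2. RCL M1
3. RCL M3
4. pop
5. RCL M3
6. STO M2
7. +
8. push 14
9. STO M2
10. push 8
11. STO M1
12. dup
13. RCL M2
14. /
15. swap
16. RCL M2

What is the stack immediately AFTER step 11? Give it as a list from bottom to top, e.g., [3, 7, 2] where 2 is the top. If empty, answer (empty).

After op 1 (push 6): stack=[6] mem=[0,0,0,0]
After op 2 (RCL M1): stack=[6,0] mem=[0,0,0,0]
After op 3 (RCL M3): stack=[6,0,0] mem=[0,0,0,0]
After op 4 (pop): stack=[6,0] mem=[0,0,0,0]
After op 5 (RCL M3): stack=[6,0,0] mem=[0,0,0,0]
After op 6 (STO M2): stack=[6,0] mem=[0,0,0,0]
After op 7 (+): stack=[6] mem=[0,0,0,0]
After op 8 (push 14): stack=[6,14] mem=[0,0,0,0]
After op 9 (STO M2): stack=[6] mem=[0,0,14,0]
After op 10 (push 8): stack=[6,8] mem=[0,0,14,0]
After op 11 (STO M1): stack=[6] mem=[0,8,14,0]

[6]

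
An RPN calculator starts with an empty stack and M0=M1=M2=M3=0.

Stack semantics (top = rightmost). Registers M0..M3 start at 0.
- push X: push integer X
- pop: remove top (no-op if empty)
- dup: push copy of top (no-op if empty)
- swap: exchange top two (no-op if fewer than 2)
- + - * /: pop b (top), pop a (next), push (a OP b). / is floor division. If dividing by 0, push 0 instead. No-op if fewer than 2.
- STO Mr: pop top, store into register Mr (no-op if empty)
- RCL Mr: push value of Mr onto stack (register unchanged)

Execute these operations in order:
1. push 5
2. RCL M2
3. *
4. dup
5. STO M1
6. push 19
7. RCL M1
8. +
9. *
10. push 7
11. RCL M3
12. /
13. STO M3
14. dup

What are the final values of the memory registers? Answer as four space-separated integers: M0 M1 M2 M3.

After op 1 (push 5): stack=[5] mem=[0,0,0,0]
After op 2 (RCL M2): stack=[5,0] mem=[0,0,0,0]
After op 3 (*): stack=[0] mem=[0,0,0,0]
After op 4 (dup): stack=[0,0] mem=[0,0,0,0]
After op 5 (STO M1): stack=[0] mem=[0,0,0,0]
After op 6 (push 19): stack=[0,19] mem=[0,0,0,0]
After op 7 (RCL M1): stack=[0,19,0] mem=[0,0,0,0]
After op 8 (+): stack=[0,19] mem=[0,0,0,0]
After op 9 (*): stack=[0] mem=[0,0,0,0]
After op 10 (push 7): stack=[0,7] mem=[0,0,0,0]
After op 11 (RCL M3): stack=[0,7,0] mem=[0,0,0,0]
After op 12 (/): stack=[0,0] mem=[0,0,0,0]
After op 13 (STO M3): stack=[0] mem=[0,0,0,0]
After op 14 (dup): stack=[0,0] mem=[0,0,0,0]

Answer: 0 0 0 0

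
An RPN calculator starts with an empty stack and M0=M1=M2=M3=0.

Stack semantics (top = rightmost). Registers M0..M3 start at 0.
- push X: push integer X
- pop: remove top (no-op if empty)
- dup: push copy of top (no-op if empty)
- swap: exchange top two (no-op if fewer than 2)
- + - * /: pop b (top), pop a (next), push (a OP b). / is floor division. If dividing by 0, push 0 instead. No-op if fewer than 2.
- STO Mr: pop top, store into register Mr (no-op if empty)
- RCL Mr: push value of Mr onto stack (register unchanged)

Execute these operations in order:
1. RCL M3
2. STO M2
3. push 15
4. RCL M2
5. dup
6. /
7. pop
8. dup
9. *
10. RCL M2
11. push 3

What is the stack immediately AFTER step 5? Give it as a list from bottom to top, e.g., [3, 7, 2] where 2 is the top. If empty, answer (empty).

After op 1 (RCL M3): stack=[0] mem=[0,0,0,0]
After op 2 (STO M2): stack=[empty] mem=[0,0,0,0]
After op 3 (push 15): stack=[15] mem=[0,0,0,0]
After op 4 (RCL M2): stack=[15,0] mem=[0,0,0,0]
After op 5 (dup): stack=[15,0,0] mem=[0,0,0,0]

[15, 0, 0]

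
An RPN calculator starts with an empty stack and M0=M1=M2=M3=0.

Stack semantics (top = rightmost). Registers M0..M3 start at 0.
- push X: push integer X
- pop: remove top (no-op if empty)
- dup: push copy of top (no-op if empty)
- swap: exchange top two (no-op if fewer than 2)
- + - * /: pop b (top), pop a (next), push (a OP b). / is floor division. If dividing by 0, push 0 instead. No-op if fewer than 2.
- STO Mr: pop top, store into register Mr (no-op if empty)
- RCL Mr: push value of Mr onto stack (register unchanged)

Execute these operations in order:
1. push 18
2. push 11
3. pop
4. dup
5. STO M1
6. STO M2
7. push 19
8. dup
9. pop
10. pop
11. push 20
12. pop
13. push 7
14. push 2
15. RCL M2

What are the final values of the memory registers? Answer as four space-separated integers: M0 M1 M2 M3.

After op 1 (push 18): stack=[18] mem=[0,0,0,0]
After op 2 (push 11): stack=[18,11] mem=[0,0,0,0]
After op 3 (pop): stack=[18] mem=[0,0,0,0]
After op 4 (dup): stack=[18,18] mem=[0,0,0,0]
After op 5 (STO M1): stack=[18] mem=[0,18,0,0]
After op 6 (STO M2): stack=[empty] mem=[0,18,18,0]
After op 7 (push 19): stack=[19] mem=[0,18,18,0]
After op 8 (dup): stack=[19,19] mem=[0,18,18,0]
After op 9 (pop): stack=[19] mem=[0,18,18,0]
After op 10 (pop): stack=[empty] mem=[0,18,18,0]
After op 11 (push 20): stack=[20] mem=[0,18,18,0]
After op 12 (pop): stack=[empty] mem=[0,18,18,0]
After op 13 (push 7): stack=[7] mem=[0,18,18,0]
After op 14 (push 2): stack=[7,2] mem=[0,18,18,0]
After op 15 (RCL M2): stack=[7,2,18] mem=[0,18,18,0]

Answer: 0 18 18 0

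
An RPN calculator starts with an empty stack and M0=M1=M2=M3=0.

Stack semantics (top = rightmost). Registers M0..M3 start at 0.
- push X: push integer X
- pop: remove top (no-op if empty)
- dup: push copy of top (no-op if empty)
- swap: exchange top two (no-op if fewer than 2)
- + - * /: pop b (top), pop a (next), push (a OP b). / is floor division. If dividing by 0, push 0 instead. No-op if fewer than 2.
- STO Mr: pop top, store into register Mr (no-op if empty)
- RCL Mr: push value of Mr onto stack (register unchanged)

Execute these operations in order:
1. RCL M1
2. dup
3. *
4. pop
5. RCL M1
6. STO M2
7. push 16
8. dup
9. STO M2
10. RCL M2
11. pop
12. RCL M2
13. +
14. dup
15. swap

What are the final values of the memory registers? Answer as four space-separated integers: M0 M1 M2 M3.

After op 1 (RCL M1): stack=[0] mem=[0,0,0,0]
After op 2 (dup): stack=[0,0] mem=[0,0,0,0]
After op 3 (*): stack=[0] mem=[0,0,0,0]
After op 4 (pop): stack=[empty] mem=[0,0,0,0]
After op 5 (RCL M1): stack=[0] mem=[0,0,0,0]
After op 6 (STO M2): stack=[empty] mem=[0,0,0,0]
After op 7 (push 16): stack=[16] mem=[0,0,0,0]
After op 8 (dup): stack=[16,16] mem=[0,0,0,0]
After op 9 (STO M2): stack=[16] mem=[0,0,16,0]
After op 10 (RCL M2): stack=[16,16] mem=[0,0,16,0]
After op 11 (pop): stack=[16] mem=[0,0,16,0]
After op 12 (RCL M2): stack=[16,16] mem=[0,0,16,0]
After op 13 (+): stack=[32] mem=[0,0,16,0]
After op 14 (dup): stack=[32,32] mem=[0,0,16,0]
After op 15 (swap): stack=[32,32] mem=[0,0,16,0]

Answer: 0 0 16 0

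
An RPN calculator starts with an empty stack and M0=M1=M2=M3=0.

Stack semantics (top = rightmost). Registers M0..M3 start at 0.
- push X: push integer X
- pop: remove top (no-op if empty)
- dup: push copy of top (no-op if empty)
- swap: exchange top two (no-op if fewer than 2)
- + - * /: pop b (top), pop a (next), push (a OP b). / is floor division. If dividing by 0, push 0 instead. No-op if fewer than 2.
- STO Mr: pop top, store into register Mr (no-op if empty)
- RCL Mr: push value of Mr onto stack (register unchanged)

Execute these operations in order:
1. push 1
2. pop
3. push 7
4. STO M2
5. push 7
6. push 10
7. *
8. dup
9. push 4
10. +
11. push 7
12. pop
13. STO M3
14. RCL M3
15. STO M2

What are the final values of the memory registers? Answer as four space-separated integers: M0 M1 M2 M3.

After op 1 (push 1): stack=[1] mem=[0,0,0,0]
After op 2 (pop): stack=[empty] mem=[0,0,0,0]
After op 3 (push 7): stack=[7] mem=[0,0,0,0]
After op 4 (STO M2): stack=[empty] mem=[0,0,7,0]
After op 5 (push 7): stack=[7] mem=[0,0,7,0]
After op 6 (push 10): stack=[7,10] mem=[0,0,7,0]
After op 7 (*): stack=[70] mem=[0,0,7,0]
After op 8 (dup): stack=[70,70] mem=[0,0,7,0]
After op 9 (push 4): stack=[70,70,4] mem=[0,0,7,0]
After op 10 (+): stack=[70,74] mem=[0,0,7,0]
After op 11 (push 7): stack=[70,74,7] mem=[0,0,7,0]
After op 12 (pop): stack=[70,74] mem=[0,0,7,0]
After op 13 (STO M3): stack=[70] mem=[0,0,7,74]
After op 14 (RCL M3): stack=[70,74] mem=[0,0,7,74]
After op 15 (STO M2): stack=[70] mem=[0,0,74,74]

Answer: 0 0 74 74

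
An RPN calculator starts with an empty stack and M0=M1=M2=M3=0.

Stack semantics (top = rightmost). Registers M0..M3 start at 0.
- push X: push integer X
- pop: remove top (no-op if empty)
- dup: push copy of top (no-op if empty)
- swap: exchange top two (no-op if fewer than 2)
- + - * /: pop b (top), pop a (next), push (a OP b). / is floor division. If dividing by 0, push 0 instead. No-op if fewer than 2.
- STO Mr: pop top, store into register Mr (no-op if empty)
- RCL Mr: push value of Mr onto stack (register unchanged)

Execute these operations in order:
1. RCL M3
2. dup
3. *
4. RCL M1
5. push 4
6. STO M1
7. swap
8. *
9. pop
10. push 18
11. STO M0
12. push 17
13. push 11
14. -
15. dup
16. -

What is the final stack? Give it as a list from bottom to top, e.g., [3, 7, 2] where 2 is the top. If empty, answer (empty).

Answer: [0]

Derivation:
After op 1 (RCL M3): stack=[0] mem=[0,0,0,0]
After op 2 (dup): stack=[0,0] mem=[0,0,0,0]
After op 3 (*): stack=[0] mem=[0,0,0,0]
After op 4 (RCL M1): stack=[0,0] mem=[0,0,0,0]
After op 5 (push 4): stack=[0,0,4] mem=[0,0,0,0]
After op 6 (STO M1): stack=[0,0] mem=[0,4,0,0]
After op 7 (swap): stack=[0,0] mem=[0,4,0,0]
After op 8 (*): stack=[0] mem=[0,4,0,0]
After op 9 (pop): stack=[empty] mem=[0,4,0,0]
After op 10 (push 18): stack=[18] mem=[0,4,0,0]
After op 11 (STO M0): stack=[empty] mem=[18,4,0,0]
After op 12 (push 17): stack=[17] mem=[18,4,0,0]
After op 13 (push 11): stack=[17,11] mem=[18,4,0,0]
After op 14 (-): stack=[6] mem=[18,4,0,0]
After op 15 (dup): stack=[6,6] mem=[18,4,0,0]
After op 16 (-): stack=[0] mem=[18,4,0,0]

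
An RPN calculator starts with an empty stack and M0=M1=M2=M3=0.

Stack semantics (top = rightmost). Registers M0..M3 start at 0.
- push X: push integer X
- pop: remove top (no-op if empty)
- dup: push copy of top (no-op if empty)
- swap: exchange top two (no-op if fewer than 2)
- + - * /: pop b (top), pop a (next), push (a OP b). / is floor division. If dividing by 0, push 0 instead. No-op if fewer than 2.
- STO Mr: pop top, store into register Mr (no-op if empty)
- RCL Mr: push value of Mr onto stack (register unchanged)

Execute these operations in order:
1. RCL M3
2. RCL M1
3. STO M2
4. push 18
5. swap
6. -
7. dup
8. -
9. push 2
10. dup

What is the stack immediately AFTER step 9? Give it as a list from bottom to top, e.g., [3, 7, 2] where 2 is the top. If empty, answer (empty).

After op 1 (RCL M3): stack=[0] mem=[0,0,0,0]
After op 2 (RCL M1): stack=[0,0] mem=[0,0,0,0]
After op 3 (STO M2): stack=[0] mem=[0,0,0,0]
After op 4 (push 18): stack=[0,18] mem=[0,0,0,0]
After op 5 (swap): stack=[18,0] mem=[0,0,0,0]
After op 6 (-): stack=[18] mem=[0,0,0,0]
After op 7 (dup): stack=[18,18] mem=[0,0,0,0]
After op 8 (-): stack=[0] mem=[0,0,0,0]
After op 9 (push 2): stack=[0,2] mem=[0,0,0,0]

[0, 2]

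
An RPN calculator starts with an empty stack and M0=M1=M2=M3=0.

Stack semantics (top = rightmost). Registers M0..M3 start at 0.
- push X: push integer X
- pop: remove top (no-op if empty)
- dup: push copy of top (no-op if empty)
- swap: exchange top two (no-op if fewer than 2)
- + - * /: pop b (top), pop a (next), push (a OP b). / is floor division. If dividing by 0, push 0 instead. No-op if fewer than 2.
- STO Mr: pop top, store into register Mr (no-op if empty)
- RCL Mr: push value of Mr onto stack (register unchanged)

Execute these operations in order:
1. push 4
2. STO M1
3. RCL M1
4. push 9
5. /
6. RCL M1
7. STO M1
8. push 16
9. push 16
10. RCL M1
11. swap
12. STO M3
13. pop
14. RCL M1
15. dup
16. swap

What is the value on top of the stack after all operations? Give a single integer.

Answer: 4

Derivation:
After op 1 (push 4): stack=[4] mem=[0,0,0,0]
After op 2 (STO M1): stack=[empty] mem=[0,4,0,0]
After op 3 (RCL M1): stack=[4] mem=[0,4,0,0]
After op 4 (push 9): stack=[4,9] mem=[0,4,0,0]
After op 5 (/): stack=[0] mem=[0,4,0,0]
After op 6 (RCL M1): stack=[0,4] mem=[0,4,0,0]
After op 7 (STO M1): stack=[0] mem=[0,4,0,0]
After op 8 (push 16): stack=[0,16] mem=[0,4,0,0]
After op 9 (push 16): stack=[0,16,16] mem=[0,4,0,0]
After op 10 (RCL M1): stack=[0,16,16,4] mem=[0,4,0,0]
After op 11 (swap): stack=[0,16,4,16] mem=[0,4,0,0]
After op 12 (STO M3): stack=[0,16,4] mem=[0,4,0,16]
After op 13 (pop): stack=[0,16] mem=[0,4,0,16]
After op 14 (RCL M1): stack=[0,16,4] mem=[0,4,0,16]
After op 15 (dup): stack=[0,16,4,4] mem=[0,4,0,16]
After op 16 (swap): stack=[0,16,4,4] mem=[0,4,0,16]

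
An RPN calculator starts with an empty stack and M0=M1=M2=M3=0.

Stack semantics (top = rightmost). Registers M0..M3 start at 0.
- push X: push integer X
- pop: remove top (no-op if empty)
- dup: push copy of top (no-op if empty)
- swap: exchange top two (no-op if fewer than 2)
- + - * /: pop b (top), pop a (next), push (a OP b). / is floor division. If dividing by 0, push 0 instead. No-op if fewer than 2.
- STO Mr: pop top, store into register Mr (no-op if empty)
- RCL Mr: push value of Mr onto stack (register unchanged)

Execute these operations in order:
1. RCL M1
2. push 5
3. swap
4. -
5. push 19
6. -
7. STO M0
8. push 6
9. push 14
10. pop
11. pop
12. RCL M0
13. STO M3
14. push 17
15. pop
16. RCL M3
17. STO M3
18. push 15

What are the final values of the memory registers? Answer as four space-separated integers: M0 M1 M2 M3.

After op 1 (RCL M1): stack=[0] mem=[0,0,0,0]
After op 2 (push 5): stack=[0,5] mem=[0,0,0,0]
After op 3 (swap): stack=[5,0] mem=[0,0,0,0]
After op 4 (-): stack=[5] mem=[0,0,0,0]
After op 5 (push 19): stack=[5,19] mem=[0,0,0,0]
After op 6 (-): stack=[-14] mem=[0,0,0,0]
After op 7 (STO M0): stack=[empty] mem=[-14,0,0,0]
After op 8 (push 6): stack=[6] mem=[-14,0,0,0]
After op 9 (push 14): stack=[6,14] mem=[-14,0,0,0]
After op 10 (pop): stack=[6] mem=[-14,0,0,0]
After op 11 (pop): stack=[empty] mem=[-14,0,0,0]
After op 12 (RCL M0): stack=[-14] mem=[-14,0,0,0]
After op 13 (STO M3): stack=[empty] mem=[-14,0,0,-14]
After op 14 (push 17): stack=[17] mem=[-14,0,0,-14]
After op 15 (pop): stack=[empty] mem=[-14,0,0,-14]
After op 16 (RCL M3): stack=[-14] mem=[-14,0,0,-14]
After op 17 (STO M3): stack=[empty] mem=[-14,0,0,-14]
After op 18 (push 15): stack=[15] mem=[-14,0,0,-14]

Answer: -14 0 0 -14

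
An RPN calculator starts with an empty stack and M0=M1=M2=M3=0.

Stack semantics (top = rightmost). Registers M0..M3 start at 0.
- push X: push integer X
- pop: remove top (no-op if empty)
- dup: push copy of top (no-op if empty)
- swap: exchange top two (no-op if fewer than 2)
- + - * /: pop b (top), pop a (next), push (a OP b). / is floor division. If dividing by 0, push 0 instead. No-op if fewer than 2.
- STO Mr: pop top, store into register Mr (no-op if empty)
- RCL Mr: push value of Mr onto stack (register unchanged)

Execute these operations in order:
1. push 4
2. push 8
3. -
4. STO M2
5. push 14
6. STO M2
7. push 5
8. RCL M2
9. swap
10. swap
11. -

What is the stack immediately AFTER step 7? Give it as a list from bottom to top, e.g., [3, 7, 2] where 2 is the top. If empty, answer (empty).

After op 1 (push 4): stack=[4] mem=[0,0,0,0]
After op 2 (push 8): stack=[4,8] mem=[0,0,0,0]
After op 3 (-): stack=[-4] mem=[0,0,0,0]
After op 4 (STO M2): stack=[empty] mem=[0,0,-4,0]
After op 5 (push 14): stack=[14] mem=[0,0,-4,0]
After op 6 (STO M2): stack=[empty] mem=[0,0,14,0]
After op 7 (push 5): stack=[5] mem=[0,0,14,0]

[5]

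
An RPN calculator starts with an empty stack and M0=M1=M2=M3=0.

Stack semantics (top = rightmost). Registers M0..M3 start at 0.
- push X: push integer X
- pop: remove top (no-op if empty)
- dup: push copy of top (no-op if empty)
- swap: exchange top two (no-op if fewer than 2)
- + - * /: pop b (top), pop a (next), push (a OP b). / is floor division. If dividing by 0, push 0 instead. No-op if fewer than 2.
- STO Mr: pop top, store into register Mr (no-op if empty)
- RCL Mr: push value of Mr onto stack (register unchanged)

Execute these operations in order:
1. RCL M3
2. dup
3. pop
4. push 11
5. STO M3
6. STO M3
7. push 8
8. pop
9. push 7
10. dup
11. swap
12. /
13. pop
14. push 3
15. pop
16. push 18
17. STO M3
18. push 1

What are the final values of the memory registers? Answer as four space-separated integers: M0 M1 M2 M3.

Answer: 0 0 0 18

Derivation:
After op 1 (RCL M3): stack=[0] mem=[0,0,0,0]
After op 2 (dup): stack=[0,0] mem=[0,0,0,0]
After op 3 (pop): stack=[0] mem=[0,0,0,0]
After op 4 (push 11): stack=[0,11] mem=[0,0,0,0]
After op 5 (STO M3): stack=[0] mem=[0,0,0,11]
After op 6 (STO M3): stack=[empty] mem=[0,0,0,0]
After op 7 (push 8): stack=[8] mem=[0,0,0,0]
After op 8 (pop): stack=[empty] mem=[0,0,0,0]
After op 9 (push 7): stack=[7] mem=[0,0,0,0]
After op 10 (dup): stack=[7,7] mem=[0,0,0,0]
After op 11 (swap): stack=[7,7] mem=[0,0,0,0]
After op 12 (/): stack=[1] mem=[0,0,0,0]
After op 13 (pop): stack=[empty] mem=[0,0,0,0]
After op 14 (push 3): stack=[3] mem=[0,0,0,0]
After op 15 (pop): stack=[empty] mem=[0,0,0,0]
After op 16 (push 18): stack=[18] mem=[0,0,0,0]
After op 17 (STO M3): stack=[empty] mem=[0,0,0,18]
After op 18 (push 1): stack=[1] mem=[0,0,0,18]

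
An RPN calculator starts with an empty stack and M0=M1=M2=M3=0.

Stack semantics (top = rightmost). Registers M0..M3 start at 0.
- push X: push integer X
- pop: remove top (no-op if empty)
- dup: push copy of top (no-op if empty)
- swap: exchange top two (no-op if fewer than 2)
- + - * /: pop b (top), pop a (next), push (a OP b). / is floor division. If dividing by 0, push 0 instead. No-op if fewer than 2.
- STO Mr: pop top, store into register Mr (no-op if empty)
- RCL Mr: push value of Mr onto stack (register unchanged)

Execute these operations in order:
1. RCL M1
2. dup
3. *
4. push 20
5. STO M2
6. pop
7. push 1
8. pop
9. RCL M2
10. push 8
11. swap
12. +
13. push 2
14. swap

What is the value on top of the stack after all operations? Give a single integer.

After op 1 (RCL M1): stack=[0] mem=[0,0,0,0]
After op 2 (dup): stack=[0,0] mem=[0,0,0,0]
After op 3 (*): stack=[0] mem=[0,0,0,0]
After op 4 (push 20): stack=[0,20] mem=[0,0,0,0]
After op 5 (STO M2): stack=[0] mem=[0,0,20,0]
After op 6 (pop): stack=[empty] mem=[0,0,20,0]
After op 7 (push 1): stack=[1] mem=[0,0,20,0]
After op 8 (pop): stack=[empty] mem=[0,0,20,0]
After op 9 (RCL M2): stack=[20] mem=[0,0,20,0]
After op 10 (push 8): stack=[20,8] mem=[0,0,20,0]
After op 11 (swap): stack=[8,20] mem=[0,0,20,0]
After op 12 (+): stack=[28] mem=[0,0,20,0]
After op 13 (push 2): stack=[28,2] mem=[0,0,20,0]
After op 14 (swap): stack=[2,28] mem=[0,0,20,0]

Answer: 28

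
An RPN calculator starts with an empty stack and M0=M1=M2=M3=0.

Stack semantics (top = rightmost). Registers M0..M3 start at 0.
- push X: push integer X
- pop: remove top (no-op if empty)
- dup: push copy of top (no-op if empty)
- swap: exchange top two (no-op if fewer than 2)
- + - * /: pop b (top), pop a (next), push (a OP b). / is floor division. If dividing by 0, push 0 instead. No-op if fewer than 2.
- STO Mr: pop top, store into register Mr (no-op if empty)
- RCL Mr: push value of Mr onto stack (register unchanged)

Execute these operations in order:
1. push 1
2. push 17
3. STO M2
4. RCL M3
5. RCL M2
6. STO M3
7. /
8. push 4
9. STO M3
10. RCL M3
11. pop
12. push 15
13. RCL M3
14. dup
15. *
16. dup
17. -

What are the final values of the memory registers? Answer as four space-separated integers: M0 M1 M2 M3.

After op 1 (push 1): stack=[1] mem=[0,0,0,0]
After op 2 (push 17): stack=[1,17] mem=[0,0,0,0]
After op 3 (STO M2): stack=[1] mem=[0,0,17,0]
After op 4 (RCL M3): stack=[1,0] mem=[0,0,17,0]
After op 5 (RCL M2): stack=[1,0,17] mem=[0,0,17,0]
After op 6 (STO M3): stack=[1,0] mem=[0,0,17,17]
After op 7 (/): stack=[0] mem=[0,0,17,17]
After op 8 (push 4): stack=[0,4] mem=[0,0,17,17]
After op 9 (STO M3): stack=[0] mem=[0,0,17,4]
After op 10 (RCL M3): stack=[0,4] mem=[0,0,17,4]
After op 11 (pop): stack=[0] mem=[0,0,17,4]
After op 12 (push 15): stack=[0,15] mem=[0,0,17,4]
After op 13 (RCL M3): stack=[0,15,4] mem=[0,0,17,4]
After op 14 (dup): stack=[0,15,4,4] mem=[0,0,17,4]
After op 15 (*): stack=[0,15,16] mem=[0,0,17,4]
After op 16 (dup): stack=[0,15,16,16] mem=[0,0,17,4]
After op 17 (-): stack=[0,15,0] mem=[0,0,17,4]

Answer: 0 0 17 4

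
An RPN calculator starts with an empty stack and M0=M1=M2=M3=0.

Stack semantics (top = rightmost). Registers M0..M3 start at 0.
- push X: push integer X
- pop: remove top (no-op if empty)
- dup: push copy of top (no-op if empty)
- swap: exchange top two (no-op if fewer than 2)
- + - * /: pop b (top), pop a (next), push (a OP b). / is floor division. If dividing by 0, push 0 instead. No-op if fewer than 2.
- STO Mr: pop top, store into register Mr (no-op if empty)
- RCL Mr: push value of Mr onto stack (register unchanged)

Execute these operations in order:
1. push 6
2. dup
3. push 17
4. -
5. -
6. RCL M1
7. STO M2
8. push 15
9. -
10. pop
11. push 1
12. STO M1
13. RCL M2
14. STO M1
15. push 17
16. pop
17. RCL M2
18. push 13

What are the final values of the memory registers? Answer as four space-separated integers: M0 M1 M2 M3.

Answer: 0 0 0 0

Derivation:
After op 1 (push 6): stack=[6] mem=[0,0,0,0]
After op 2 (dup): stack=[6,6] mem=[0,0,0,0]
After op 3 (push 17): stack=[6,6,17] mem=[0,0,0,0]
After op 4 (-): stack=[6,-11] mem=[0,0,0,0]
After op 5 (-): stack=[17] mem=[0,0,0,0]
After op 6 (RCL M1): stack=[17,0] mem=[0,0,0,0]
After op 7 (STO M2): stack=[17] mem=[0,0,0,0]
After op 8 (push 15): stack=[17,15] mem=[0,0,0,0]
After op 9 (-): stack=[2] mem=[0,0,0,0]
After op 10 (pop): stack=[empty] mem=[0,0,0,0]
After op 11 (push 1): stack=[1] mem=[0,0,0,0]
After op 12 (STO M1): stack=[empty] mem=[0,1,0,0]
After op 13 (RCL M2): stack=[0] mem=[0,1,0,0]
After op 14 (STO M1): stack=[empty] mem=[0,0,0,0]
After op 15 (push 17): stack=[17] mem=[0,0,0,0]
After op 16 (pop): stack=[empty] mem=[0,0,0,0]
After op 17 (RCL M2): stack=[0] mem=[0,0,0,0]
After op 18 (push 13): stack=[0,13] mem=[0,0,0,0]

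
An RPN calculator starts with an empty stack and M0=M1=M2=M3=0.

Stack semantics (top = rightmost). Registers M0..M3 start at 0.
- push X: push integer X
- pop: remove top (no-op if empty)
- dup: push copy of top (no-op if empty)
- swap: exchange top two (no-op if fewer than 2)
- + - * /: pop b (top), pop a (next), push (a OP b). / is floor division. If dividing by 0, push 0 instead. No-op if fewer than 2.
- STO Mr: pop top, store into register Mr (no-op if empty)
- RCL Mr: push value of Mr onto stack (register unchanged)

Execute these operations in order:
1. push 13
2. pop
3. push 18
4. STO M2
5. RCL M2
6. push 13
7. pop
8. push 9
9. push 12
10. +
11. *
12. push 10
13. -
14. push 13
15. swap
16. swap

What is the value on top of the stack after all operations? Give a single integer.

After op 1 (push 13): stack=[13] mem=[0,0,0,0]
After op 2 (pop): stack=[empty] mem=[0,0,0,0]
After op 3 (push 18): stack=[18] mem=[0,0,0,0]
After op 4 (STO M2): stack=[empty] mem=[0,0,18,0]
After op 5 (RCL M2): stack=[18] mem=[0,0,18,0]
After op 6 (push 13): stack=[18,13] mem=[0,0,18,0]
After op 7 (pop): stack=[18] mem=[0,0,18,0]
After op 8 (push 9): stack=[18,9] mem=[0,0,18,0]
After op 9 (push 12): stack=[18,9,12] mem=[0,0,18,0]
After op 10 (+): stack=[18,21] mem=[0,0,18,0]
After op 11 (*): stack=[378] mem=[0,0,18,0]
After op 12 (push 10): stack=[378,10] mem=[0,0,18,0]
After op 13 (-): stack=[368] mem=[0,0,18,0]
After op 14 (push 13): stack=[368,13] mem=[0,0,18,0]
After op 15 (swap): stack=[13,368] mem=[0,0,18,0]
After op 16 (swap): stack=[368,13] mem=[0,0,18,0]

Answer: 13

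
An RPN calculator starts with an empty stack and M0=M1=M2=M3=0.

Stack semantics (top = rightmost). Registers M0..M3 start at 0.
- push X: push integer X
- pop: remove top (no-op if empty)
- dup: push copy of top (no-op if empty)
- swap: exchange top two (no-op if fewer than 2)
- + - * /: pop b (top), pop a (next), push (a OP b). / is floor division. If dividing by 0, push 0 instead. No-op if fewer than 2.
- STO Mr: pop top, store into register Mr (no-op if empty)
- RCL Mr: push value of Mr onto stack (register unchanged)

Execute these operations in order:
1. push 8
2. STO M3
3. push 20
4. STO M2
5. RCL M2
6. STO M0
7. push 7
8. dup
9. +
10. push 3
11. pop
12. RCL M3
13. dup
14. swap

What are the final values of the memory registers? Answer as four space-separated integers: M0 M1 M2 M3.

After op 1 (push 8): stack=[8] mem=[0,0,0,0]
After op 2 (STO M3): stack=[empty] mem=[0,0,0,8]
After op 3 (push 20): stack=[20] mem=[0,0,0,8]
After op 4 (STO M2): stack=[empty] mem=[0,0,20,8]
After op 5 (RCL M2): stack=[20] mem=[0,0,20,8]
After op 6 (STO M0): stack=[empty] mem=[20,0,20,8]
After op 7 (push 7): stack=[7] mem=[20,0,20,8]
After op 8 (dup): stack=[7,7] mem=[20,0,20,8]
After op 9 (+): stack=[14] mem=[20,0,20,8]
After op 10 (push 3): stack=[14,3] mem=[20,0,20,8]
After op 11 (pop): stack=[14] mem=[20,0,20,8]
After op 12 (RCL M3): stack=[14,8] mem=[20,0,20,8]
After op 13 (dup): stack=[14,8,8] mem=[20,0,20,8]
After op 14 (swap): stack=[14,8,8] mem=[20,0,20,8]

Answer: 20 0 20 8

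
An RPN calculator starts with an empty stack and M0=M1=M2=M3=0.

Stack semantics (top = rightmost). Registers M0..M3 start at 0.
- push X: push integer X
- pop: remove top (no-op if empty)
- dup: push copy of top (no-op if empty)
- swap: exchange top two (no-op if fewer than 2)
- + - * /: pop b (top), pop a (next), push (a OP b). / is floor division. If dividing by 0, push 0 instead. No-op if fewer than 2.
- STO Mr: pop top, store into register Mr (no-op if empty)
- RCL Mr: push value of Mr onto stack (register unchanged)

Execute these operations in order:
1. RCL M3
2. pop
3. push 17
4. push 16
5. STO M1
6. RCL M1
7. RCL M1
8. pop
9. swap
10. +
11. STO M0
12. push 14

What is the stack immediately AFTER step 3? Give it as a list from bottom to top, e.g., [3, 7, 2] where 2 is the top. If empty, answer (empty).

After op 1 (RCL M3): stack=[0] mem=[0,0,0,0]
After op 2 (pop): stack=[empty] mem=[0,0,0,0]
After op 3 (push 17): stack=[17] mem=[0,0,0,0]

[17]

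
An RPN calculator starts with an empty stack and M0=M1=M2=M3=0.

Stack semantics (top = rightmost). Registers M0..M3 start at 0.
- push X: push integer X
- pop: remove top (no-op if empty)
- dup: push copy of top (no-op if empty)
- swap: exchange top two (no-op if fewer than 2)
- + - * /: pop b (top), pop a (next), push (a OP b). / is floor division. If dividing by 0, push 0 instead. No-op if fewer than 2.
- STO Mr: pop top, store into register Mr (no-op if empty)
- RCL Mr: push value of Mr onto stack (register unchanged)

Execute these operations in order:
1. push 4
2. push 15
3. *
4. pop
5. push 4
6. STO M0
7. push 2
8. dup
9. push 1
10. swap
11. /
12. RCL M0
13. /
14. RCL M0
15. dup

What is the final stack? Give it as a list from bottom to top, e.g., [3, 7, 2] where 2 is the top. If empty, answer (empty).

After op 1 (push 4): stack=[4] mem=[0,0,0,0]
After op 2 (push 15): stack=[4,15] mem=[0,0,0,0]
After op 3 (*): stack=[60] mem=[0,0,0,0]
After op 4 (pop): stack=[empty] mem=[0,0,0,0]
After op 5 (push 4): stack=[4] mem=[0,0,0,0]
After op 6 (STO M0): stack=[empty] mem=[4,0,0,0]
After op 7 (push 2): stack=[2] mem=[4,0,0,0]
After op 8 (dup): stack=[2,2] mem=[4,0,0,0]
After op 9 (push 1): stack=[2,2,1] mem=[4,0,0,0]
After op 10 (swap): stack=[2,1,2] mem=[4,0,0,0]
After op 11 (/): stack=[2,0] mem=[4,0,0,0]
After op 12 (RCL M0): stack=[2,0,4] mem=[4,0,0,0]
After op 13 (/): stack=[2,0] mem=[4,0,0,0]
After op 14 (RCL M0): stack=[2,0,4] mem=[4,0,0,0]
After op 15 (dup): stack=[2,0,4,4] mem=[4,0,0,0]

Answer: [2, 0, 4, 4]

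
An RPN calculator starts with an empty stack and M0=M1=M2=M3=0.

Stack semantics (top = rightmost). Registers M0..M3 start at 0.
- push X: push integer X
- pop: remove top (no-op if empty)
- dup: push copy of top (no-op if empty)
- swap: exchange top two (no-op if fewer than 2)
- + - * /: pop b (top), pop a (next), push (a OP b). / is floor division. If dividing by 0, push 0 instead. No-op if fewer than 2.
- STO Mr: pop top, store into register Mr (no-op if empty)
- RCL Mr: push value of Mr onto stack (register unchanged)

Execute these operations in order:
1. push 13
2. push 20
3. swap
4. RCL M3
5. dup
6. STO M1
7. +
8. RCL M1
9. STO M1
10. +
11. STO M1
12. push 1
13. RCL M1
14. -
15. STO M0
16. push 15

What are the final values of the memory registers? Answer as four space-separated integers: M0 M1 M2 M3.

After op 1 (push 13): stack=[13] mem=[0,0,0,0]
After op 2 (push 20): stack=[13,20] mem=[0,0,0,0]
After op 3 (swap): stack=[20,13] mem=[0,0,0,0]
After op 4 (RCL M3): stack=[20,13,0] mem=[0,0,0,0]
After op 5 (dup): stack=[20,13,0,0] mem=[0,0,0,0]
After op 6 (STO M1): stack=[20,13,0] mem=[0,0,0,0]
After op 7 (+): stack=[20,13] mem=[0,0,0,0]
After op 8 (RCL M1): stack=[20,13,0] mem=[0,0,0,0]
After op 9 (STO M1): stack=[20,13] mem=[0,0,0,0]
After op 10 (+): stack=[33] mem=[0,0,0,0]
After op 11 (STO M1): stack=[empty] mem=[0,33,0,0]
After op 12 (push 1): stack=[1] mem=[0,33,0,0]
After op 13 (RCL M1): stack=[1,33] mem=[0,33,0,0]
After op 14 (-): stack=[-32] mem=[0,33,0,0]
After op 15 (STO M0): stack=[empty] mem=[-32,33,0,0]
After op 16 (push 15): stack=[15] mem=[-32,33,0,0]

Answer: -32 33 0 0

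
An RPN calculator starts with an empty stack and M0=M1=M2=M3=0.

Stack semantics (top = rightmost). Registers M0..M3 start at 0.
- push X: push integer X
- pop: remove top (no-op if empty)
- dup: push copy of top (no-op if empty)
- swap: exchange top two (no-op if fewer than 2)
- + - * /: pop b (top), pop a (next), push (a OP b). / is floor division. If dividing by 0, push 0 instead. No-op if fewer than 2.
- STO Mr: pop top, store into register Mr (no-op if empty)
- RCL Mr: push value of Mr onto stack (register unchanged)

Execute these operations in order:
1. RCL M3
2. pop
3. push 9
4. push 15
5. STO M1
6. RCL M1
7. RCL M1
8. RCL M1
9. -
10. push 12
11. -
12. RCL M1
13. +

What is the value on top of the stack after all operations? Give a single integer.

Answer: 3

Derivation:
After op 1 (RCL M3): stack=[0] mem=[0,0,0,0]
After op 2 (pop): stack=[empty] mem=[0,0,0,0]
After op 3 (push 9): stack=[9] mem=[0,0,0,0]
After op 4 (push 15): stack=[9,15] mem=[0,0,0,0]
After op 5 (STO M1): stack=[9] mem=[0,15,0,0]
After op 6 (RCL M1): stack=[9,15] mem=[0,15,0,0]
After op 7 (RCL M1): stack=[9,15,15] mem=[0,15,0,0]
After op 8 (RCL M1): stack=[9,15,15,15] mem=[0,15,0,0]
After op 9 (-): stack=[9,15,0] mem=[0,15,0,0]
After op 10 (push 12): stack=[9,15,0,12] mem=[0,15,0,0]
After op 11 (-): stack=[9,15,-12] mem=[0,15,0,0]
After op 12 (RCL M1): stack=[9,15,-12,15] mem=[0,15,0,0]
After op 13 (+): stack=[9,15,3] mem=[0,15,0,0]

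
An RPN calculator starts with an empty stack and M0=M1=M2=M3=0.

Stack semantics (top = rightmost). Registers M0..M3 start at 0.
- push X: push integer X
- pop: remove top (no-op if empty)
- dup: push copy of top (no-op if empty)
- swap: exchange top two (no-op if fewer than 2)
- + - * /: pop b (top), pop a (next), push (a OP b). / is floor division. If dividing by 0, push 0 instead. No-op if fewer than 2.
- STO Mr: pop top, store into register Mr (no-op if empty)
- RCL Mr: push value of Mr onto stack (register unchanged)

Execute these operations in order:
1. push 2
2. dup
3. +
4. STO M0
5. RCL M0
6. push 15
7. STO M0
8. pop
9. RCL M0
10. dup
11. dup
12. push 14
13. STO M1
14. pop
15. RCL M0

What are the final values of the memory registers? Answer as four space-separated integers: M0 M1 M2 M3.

Answer: 15 14 0 0

Derivation:
After op 1 (push 2): stack=[2] mem=[0,0,0,0]
After op 2 (dup): stack=[2,2] mem=[0,0,0,0]
After op 3 (+): stack=[4] mem=[0,0,0,0]
After op 4 (STO M0): stack=[empty] mem=[4,0,0,0]
After op 5 (RCL M0): stack=[4] mem=[4,0,0,0]
After op 6 (push 15): stack=[4,15] mem=[4,0,0,0]
After op 7 (STO M0): stack=[4] mem=[15,0,0,0]
After op 8 (pop): stack=[empty] mem=[15,0,0,0]
After op 9 (RCL M0): stack=[15] mem=[15,0,0,0]
After op 10 (dup): stack=[15,15] mem=[15,0,0,0]
After op 11 (dup): stack=[15,15,15] mem=[15,0,0,0]
After op 12 (push 14): stack=[15,15,15,14] mem=[15,0,0,0]
After op 13 (STO M1): stack=[15,15,15] mem=[15,14,0,0]
After op 14 (pop): stack=[15,15] mem=[15,14,0,0]
After op 15 (RCL M0): stack=[15,15,15] mem=[15,14,0,0]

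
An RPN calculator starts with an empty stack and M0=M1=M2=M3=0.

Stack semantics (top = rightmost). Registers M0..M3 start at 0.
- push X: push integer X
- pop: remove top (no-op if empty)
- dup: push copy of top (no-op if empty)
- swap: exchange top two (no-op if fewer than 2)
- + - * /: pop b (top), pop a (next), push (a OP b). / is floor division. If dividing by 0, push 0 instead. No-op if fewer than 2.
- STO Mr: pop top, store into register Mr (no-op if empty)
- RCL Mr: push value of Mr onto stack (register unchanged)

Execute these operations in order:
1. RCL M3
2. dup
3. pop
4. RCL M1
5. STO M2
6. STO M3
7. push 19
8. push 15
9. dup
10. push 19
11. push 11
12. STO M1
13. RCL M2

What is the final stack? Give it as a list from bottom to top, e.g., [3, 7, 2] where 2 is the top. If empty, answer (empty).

Answer: [19, 15, 15, 19, 0]

Derivation:
After op 1 (RCL M3): stack=[0] mem=[0,0,0,0]
After op 2 (dup): stack=[0,0] mem=[0,0,0,0]
After op 3 (pop): stack=[0] mem=[0,0,0,0]
After op 4 (RCL M1): stack=[0,0] mem=[0,0,0,0]
After op 5 (STO M2): stack=[0] mem=[0,0,0,0]
After op 6 (STO M3): stack=[empty] mem=[0,0,0,0]
After op 7 (push 19): stack=[19] mem=[0,0,0,0]
After op 8 (push 15): stack=[19,15] mem=[0,0,0,0]
After op 9 (dup): stack=[19,15,15] mem=[0,0,0,0]
After op 10 (push 19): stack=[19,15,15,19] mem=[0,0,0,0]
After op 11 (push 11): stack=[19,15,15,19,11] mem=[0,0,0,0]
After op 12 (STO M1): stack=[19,15,15,19] mem=[0,11,0,0]
After op 13 (RCL M2): stack=[19,15,15,19,0] mem=[0,11,0,0]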